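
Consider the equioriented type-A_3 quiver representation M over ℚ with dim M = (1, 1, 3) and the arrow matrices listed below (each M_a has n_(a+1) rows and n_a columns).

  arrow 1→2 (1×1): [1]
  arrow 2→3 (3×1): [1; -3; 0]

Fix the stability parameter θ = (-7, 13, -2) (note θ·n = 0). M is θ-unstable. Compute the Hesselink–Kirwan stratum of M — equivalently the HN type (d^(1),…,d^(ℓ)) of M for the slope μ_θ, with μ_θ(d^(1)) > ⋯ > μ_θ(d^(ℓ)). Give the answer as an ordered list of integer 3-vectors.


Via rank(M_{q-1}∘⋯∘M_p): M ≅ I[1,3], I[3,3]^2.
μ_θ-semistable layers: μ^(1)=11/2; μ^(2)=-2; μ^(3)=-7

((0, 1, 1); (0, 0, 2); (1, 0, 0))


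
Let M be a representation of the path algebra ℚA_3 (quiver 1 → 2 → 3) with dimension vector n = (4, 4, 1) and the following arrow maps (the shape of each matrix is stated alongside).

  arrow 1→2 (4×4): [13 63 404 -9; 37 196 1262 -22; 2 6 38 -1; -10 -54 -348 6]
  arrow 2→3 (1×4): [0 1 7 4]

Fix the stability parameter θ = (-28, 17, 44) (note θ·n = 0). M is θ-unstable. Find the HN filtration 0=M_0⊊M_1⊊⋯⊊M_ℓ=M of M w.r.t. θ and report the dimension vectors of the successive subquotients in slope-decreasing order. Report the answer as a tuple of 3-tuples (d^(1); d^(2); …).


Barcode: M ≅ I[1,2]^3, I[1,3]. HN layers by μ_θ (3 steps, strictly decreasing):
  μ^(1)=44; μ^(2)=17; μ^(3)=-28

((0, 0, 1); (0, 4, 0); (4, 0, 0))


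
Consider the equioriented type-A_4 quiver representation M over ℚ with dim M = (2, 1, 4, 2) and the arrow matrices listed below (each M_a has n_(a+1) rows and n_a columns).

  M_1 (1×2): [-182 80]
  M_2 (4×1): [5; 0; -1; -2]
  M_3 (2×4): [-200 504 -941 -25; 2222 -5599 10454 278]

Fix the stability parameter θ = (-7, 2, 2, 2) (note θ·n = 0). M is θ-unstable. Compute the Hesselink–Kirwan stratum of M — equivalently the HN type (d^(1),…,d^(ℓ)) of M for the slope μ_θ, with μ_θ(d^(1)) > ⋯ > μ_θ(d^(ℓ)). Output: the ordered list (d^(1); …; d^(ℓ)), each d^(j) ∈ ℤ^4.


Barcode: M ≅ I[1,1], I[1,4], I[3,3]^2, I[3,4]. HN layers by μ_θ (2 steps, strictly decreasing):
  μ^(1)=2; μ^(2)=-7

((0, 1, 4, 2); (2, 0, 0, 0))


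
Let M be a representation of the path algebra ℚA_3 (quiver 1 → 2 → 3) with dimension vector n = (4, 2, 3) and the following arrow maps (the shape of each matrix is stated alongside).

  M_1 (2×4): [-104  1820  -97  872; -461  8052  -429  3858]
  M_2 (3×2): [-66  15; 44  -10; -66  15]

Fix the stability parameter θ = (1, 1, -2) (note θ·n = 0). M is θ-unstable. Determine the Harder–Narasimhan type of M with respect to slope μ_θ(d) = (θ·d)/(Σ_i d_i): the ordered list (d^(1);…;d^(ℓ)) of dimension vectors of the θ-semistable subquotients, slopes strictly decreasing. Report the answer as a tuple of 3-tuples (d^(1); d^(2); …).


Barcode: M ≅ I[1,1]^2, I[1,2], I[1,3], I[3,3]^2. HN layers by μ_θ (3 steps, strictly decreasing):
  μ^(1)=1; μ^(2)=0; μ^(3)=-2

((3, 1, 0); (1, 1, 1); (0, 0, 2))


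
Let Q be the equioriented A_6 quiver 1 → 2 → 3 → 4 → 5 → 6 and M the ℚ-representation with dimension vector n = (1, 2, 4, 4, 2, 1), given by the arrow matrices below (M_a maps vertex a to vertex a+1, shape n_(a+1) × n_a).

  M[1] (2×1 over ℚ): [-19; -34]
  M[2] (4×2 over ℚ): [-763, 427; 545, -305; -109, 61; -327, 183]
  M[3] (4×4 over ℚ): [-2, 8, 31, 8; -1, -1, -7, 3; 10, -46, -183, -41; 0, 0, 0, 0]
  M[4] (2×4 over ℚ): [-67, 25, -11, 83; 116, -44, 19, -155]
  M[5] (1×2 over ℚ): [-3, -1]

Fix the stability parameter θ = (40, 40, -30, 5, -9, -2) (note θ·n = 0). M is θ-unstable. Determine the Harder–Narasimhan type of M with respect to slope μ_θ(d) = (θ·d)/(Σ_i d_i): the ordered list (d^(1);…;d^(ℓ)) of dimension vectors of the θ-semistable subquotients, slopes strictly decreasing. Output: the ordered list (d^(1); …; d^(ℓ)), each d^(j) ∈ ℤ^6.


Interval decomposition of M: I[1,6], I[2,2], I[3,3], I[3,4], I[3,5], I[4,4].
HN type (ℓ=5): μ^(1)=40; μ^(2)=22/3; μ^(3)=5; μ^(4)=-2; μ^(5)=-30

((0, 1, 0, 0, 0, 0); (1, 1, 1, 1, 1, 1); (0, 0, 0, 2, 0, 0); (0, 0, 0, 1, 1, 0); (0, 0, 3, 0, 0, 0))


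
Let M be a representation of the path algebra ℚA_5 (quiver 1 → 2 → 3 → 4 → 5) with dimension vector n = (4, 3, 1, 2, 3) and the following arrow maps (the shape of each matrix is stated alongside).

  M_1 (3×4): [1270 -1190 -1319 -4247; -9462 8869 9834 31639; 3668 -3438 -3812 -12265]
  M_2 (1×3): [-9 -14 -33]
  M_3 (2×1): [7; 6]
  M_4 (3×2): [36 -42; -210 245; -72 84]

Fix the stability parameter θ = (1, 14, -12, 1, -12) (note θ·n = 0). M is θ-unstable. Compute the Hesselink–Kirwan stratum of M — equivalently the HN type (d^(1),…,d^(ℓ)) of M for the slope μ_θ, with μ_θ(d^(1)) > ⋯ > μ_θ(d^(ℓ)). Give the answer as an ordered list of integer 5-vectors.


Barcode: M ≅ I[1,1], I[1,2]^2, I[1,4], I[4,5], I[5,5]^2. HN layers by μ_θ (4 steps, strictly decreasing):
  μ^(1)=14; μ^(2)=1; μ^(3)=-11/2; μ^(4)=-12

((0, 2, 0, 0, 0); (4, 1, 1, 1, 0); (0, 0, 0, 1, 1); (0, 0, 0, 0, 2))


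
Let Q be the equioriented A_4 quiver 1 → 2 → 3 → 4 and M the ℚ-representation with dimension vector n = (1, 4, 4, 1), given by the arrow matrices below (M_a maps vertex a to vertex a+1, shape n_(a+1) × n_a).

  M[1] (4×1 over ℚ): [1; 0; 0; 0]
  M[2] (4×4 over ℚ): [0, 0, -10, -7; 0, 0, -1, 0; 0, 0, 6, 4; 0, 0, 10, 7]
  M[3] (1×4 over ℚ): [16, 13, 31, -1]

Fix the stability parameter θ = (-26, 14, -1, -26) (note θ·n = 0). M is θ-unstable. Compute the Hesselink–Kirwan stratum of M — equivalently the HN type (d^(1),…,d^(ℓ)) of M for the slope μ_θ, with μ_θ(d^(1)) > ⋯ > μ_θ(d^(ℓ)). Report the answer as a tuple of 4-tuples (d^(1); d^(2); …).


Via rank(M_{q-1}∘⋯∘M_p): M ≅ I[1,2], I[2,2], I[2,3], I[2,4], I[3,3]^2.
μ_θ-semistable layers: μ^(1)=14; μ^(2)=13/2; μ^(3)=-1; μ^(4)=-13/3; μ^(5)=-26

((0, 2, 0, 0); (0, 1, 1, 0); (0, 0, 2, 0); (0, 1, 1, 1); (1, 0, 0, 0))


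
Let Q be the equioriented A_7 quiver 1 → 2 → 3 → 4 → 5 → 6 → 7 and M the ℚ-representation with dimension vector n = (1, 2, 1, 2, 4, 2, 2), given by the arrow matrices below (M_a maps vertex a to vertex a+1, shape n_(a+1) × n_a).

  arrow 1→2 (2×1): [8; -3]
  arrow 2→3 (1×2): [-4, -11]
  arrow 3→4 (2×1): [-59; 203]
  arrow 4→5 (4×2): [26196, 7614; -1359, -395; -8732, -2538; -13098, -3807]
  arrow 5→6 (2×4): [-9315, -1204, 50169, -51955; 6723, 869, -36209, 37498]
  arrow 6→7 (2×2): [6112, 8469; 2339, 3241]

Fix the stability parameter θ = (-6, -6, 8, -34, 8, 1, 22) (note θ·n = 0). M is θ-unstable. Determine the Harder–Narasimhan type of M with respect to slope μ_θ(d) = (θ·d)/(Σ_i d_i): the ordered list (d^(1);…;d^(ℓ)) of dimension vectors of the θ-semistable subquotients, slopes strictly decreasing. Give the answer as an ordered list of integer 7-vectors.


Barcode: M ≅ I[1,7], I[2,2], I[4,7], I[5,5]^2. HN layers by μ_θ (6 steps, strictly decreasing):
  μ^(1)=22; μ^(2)=8; μ^(3)=9/2; μ^(4)=-6; μ^(5)=-19/2; μ^(6)=-34

((0, 0, 0, 0, 0, 0, 2); (0, 0, 0, 0, 2, 0, 0); (0, 0, 0, 0, 2, 2, 0); (0, 1, 0, 0, 0, 0, 0); (1, 1, 1, 1, 0, 0, 0); (0, 0, 0, 1, 0, 0, 0))


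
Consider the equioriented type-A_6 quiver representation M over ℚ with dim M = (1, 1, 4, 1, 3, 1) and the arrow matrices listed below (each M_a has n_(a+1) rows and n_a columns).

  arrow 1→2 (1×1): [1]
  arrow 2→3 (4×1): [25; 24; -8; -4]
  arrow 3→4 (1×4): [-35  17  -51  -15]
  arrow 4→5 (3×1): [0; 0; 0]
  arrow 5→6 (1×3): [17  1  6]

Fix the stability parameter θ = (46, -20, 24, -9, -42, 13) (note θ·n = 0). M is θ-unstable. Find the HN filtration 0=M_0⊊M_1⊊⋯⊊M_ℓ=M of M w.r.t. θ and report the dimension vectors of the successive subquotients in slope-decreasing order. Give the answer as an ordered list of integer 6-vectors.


Interval decomposition of M: I[1,4], I[3,3]^3, I[5,5]^2, I[5,6].
HN type (ℓ=4): μ^(1)=24; μ^(2)=13; μ^(3)=41/4; μ^(4)=-42

((0, 0, 3, 0, 0, 0); (0, 0, 0, 0, 0, 1); (1, 1, 1, 1, 0, 0); (0, 0, 0, 0, 3, 0))


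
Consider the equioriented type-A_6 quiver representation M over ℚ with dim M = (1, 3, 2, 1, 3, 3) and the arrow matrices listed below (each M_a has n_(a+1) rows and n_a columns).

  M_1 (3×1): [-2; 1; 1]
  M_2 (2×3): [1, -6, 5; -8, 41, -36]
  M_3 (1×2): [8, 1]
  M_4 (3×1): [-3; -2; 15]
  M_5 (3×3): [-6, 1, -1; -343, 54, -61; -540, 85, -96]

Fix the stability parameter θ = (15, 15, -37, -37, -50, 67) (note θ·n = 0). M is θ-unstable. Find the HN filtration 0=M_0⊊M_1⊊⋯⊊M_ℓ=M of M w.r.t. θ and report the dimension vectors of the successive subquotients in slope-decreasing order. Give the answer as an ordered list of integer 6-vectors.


Interval decomposition of M: I[1,6], I[2,2], I[2,3], I[5,6]^2.
HN type (ℓ=5): μ^(1)=67; μ^(2)=15; μ^(3)=-11; μ^(4)=-94/5; μ^(5)=-50

((0, 0, 0, 0, 0, 3); (0, 1, 0, 0, 0, 0); (0, 1, 1, 0, 0, 0); (1, 1, 1, 1, 1, 0); (0, 0, 0, 0, 2, 0))


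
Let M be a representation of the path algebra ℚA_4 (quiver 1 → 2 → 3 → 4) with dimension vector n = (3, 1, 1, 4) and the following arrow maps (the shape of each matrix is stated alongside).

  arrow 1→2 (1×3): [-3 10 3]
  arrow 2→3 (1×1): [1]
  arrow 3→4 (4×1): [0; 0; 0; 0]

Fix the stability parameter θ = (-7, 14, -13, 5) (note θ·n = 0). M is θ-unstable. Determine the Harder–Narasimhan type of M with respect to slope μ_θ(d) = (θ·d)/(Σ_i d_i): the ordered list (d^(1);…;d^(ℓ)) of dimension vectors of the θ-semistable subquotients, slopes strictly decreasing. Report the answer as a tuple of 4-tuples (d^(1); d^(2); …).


Barcode: M ≅ I[1,1]^2, I[1,3], I[4,4]^4. HN layers by μ_θ (3 steps, strictly decreasing):
  μ^(1)=5; μ^(2)=1/2; μ^(3)=-7

((0, 0, 0, 4); (0, 1, 1, 0); (3, 0, 0, 0))


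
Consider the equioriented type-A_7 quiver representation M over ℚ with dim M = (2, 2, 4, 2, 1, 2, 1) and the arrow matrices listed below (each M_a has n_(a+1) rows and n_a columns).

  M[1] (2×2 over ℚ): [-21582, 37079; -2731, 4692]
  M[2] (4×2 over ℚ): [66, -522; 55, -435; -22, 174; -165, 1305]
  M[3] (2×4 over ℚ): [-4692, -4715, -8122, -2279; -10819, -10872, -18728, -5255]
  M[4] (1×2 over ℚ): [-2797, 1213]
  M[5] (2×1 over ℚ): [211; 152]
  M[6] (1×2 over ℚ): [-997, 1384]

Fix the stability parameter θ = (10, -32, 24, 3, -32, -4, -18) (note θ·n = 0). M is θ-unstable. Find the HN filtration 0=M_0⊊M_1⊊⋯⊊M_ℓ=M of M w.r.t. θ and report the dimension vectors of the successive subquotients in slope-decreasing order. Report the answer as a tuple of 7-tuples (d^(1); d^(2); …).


Barcode: M ≅ I[1,2], I[1,7], I[3,3]^2, I[3,4], I[6,6]. HN layers by μ_θ (5 steps, strictly decreasing):
  μ^(1)=24; μ^(2)=27/2; μ^(3)=-4; μ^(4)=-27/5; μ^(5)=-11

((0, 0, 2, 0, 0, 0, 0); (0, 0, 1, 1, 0, 0, 0); (0, 0, 0, 0, 0, 1, 0); (0, 0, 1, 1, 1, 1, 1); (2, 2, 0, 0, 0, 0, 0))


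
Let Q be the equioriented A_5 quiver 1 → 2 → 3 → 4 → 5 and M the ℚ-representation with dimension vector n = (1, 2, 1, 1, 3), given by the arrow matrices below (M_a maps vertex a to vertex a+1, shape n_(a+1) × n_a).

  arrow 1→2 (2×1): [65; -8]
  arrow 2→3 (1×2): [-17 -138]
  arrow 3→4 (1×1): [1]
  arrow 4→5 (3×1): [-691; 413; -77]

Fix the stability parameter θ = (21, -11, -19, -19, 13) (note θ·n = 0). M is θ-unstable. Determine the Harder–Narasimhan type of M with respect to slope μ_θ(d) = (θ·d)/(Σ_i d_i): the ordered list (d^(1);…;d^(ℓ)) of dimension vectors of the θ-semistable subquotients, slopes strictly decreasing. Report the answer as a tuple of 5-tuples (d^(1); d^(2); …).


Barcode: M ≅ I[1,5], I[2,2], I[5,5]^2. HN layers by μ_θ (3 steps, strictly decreasing):
  μ^(1)=13; μ^(2)=-7; μ^(3)=-11

((0, 0, 0, 0, 3); (1, 1, 1, 1, 0); (0, 1, 0, 0, 0))


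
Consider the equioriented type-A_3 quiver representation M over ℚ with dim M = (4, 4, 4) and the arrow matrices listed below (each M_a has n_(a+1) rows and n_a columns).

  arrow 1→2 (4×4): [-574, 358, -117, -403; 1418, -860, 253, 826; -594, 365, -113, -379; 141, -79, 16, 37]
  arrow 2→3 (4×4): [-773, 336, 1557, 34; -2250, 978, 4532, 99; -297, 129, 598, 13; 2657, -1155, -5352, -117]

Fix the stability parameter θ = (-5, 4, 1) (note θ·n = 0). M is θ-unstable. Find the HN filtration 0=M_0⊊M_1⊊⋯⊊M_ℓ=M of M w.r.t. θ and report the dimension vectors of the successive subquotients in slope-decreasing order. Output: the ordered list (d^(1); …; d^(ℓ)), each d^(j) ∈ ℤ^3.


Interval decomposition of M: I[1,2], I[1,3]^3, I[3,3].
HN type (ℓ=4): μ^(1)=4; μ^(2)=5/2; μ^(3)=1; μ^(4)=-5

((0, 1, 0); (0, 3, 3); (0, 0, 1); (4, 0, 0))


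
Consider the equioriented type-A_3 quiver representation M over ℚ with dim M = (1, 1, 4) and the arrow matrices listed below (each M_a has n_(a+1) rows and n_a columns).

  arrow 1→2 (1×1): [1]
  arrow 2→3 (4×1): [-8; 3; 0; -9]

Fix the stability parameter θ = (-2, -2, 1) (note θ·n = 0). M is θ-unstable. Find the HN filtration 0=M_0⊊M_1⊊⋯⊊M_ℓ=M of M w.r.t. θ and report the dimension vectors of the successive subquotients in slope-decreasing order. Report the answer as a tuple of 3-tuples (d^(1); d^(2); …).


Barcode: M ≅ I[1,3], I[3,3]^3. HN layers by μ_θ (2 steps, strictly decreasing):
  μ^(1)=1; μ^(2)=-2

((0, 0, 4); (1, 1, 0))


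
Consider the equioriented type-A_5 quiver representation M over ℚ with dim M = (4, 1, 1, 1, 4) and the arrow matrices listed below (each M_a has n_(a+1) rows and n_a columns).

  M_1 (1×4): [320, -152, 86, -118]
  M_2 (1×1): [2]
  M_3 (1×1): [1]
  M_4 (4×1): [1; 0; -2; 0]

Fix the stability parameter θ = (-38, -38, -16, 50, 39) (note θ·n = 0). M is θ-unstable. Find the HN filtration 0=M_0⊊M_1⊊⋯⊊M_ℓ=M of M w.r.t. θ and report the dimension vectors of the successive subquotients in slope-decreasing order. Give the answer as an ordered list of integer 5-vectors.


Barcode: M ≅ I[1,1]^3, I[1,5], I[5,5]^3. HN layers by μ_θ (4 steps, strictly decreasing):
  μ^(1)=89/2; μ^(2)=39; μ^(3)=-16; μ^(4)=-38

((0, 0, 0, 1, 1); (0, 0, 0, 0, 3); (0, 0, 1, 0, 0); (4, 1, 0, 0, 0))


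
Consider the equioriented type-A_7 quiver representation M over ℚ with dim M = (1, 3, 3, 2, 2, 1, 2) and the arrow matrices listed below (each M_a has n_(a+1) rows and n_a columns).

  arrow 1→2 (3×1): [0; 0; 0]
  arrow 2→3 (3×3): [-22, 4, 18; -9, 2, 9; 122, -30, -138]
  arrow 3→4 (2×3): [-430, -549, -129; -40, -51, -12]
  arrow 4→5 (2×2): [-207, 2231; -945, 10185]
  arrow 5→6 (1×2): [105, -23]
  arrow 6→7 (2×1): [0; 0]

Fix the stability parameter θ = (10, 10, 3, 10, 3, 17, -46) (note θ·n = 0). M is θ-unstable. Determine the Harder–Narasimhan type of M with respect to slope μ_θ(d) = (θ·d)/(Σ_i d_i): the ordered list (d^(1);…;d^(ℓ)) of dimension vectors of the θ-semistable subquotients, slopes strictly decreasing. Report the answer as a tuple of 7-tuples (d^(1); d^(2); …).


Barcode: M ≅ I[1,1], I[2,3], I[2,4], I[2,5], I[5,6], I[7,7]^2. HN layers by μ_θ (5 steps, strictly decreasing):
  μ^(1)=17; μ^(2)=10; μ^(3)=13/2; μ^(4)=3; μ^(5)=-46

((0, 0, 0, 0, 0, 1, 0); (1, 0, 0, 1, 0, 0, 0); (0, 3, 3, 1, 1, 0, 0); (0, 0, 0, 0, 1, 0, 0); (0, 0, 0, 0, 0, 0, 2))


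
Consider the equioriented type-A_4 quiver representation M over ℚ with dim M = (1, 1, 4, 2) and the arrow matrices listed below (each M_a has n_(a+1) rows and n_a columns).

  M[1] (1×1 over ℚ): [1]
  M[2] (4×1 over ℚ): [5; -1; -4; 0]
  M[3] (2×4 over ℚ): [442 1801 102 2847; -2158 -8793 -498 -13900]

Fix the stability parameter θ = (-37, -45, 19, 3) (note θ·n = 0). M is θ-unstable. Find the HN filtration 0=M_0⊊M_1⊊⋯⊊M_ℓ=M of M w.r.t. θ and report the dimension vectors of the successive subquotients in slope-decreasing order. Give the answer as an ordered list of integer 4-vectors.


Barcode: M ≅ I[1,4], I[3,3]^2, I[3,4]. HN layers by μ_θ (3 steps, strictly decreasing):
  μ^(1)=19; μ^(2)=11; μ^(3)=-41

((0, 0, 2, 0); (0, 0, 2, 2); (1, 1, 0, 0))


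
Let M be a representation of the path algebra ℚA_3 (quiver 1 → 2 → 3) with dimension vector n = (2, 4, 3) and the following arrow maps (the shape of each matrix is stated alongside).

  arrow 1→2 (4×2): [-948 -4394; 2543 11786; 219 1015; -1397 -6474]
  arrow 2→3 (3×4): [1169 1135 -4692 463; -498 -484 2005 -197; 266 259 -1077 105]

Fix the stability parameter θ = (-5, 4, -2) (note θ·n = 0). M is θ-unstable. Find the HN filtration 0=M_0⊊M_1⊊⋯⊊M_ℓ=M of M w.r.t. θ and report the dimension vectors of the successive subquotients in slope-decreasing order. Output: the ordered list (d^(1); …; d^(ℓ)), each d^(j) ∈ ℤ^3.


Barcode: M ≅ I[1,3]^2, I[2,2], I[2,3]. HN layers by μ_θ (3 steps, strictly decreasing):
  μ^(1)=4; μ^(2)=1; μ^(3)=-5

((0, 1, 0); (0, 3, 3); (2, 0, 0))


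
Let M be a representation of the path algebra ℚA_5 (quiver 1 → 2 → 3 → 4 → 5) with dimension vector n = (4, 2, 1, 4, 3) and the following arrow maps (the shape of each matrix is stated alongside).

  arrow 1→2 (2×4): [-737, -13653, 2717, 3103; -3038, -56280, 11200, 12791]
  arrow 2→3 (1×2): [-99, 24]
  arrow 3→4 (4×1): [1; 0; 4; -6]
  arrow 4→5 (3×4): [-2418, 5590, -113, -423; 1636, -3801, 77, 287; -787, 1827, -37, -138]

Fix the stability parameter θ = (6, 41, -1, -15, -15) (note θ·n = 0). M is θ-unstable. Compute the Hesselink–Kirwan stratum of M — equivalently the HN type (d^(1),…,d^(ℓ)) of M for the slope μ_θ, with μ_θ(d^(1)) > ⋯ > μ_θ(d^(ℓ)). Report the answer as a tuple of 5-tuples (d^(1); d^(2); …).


Barcode: M ≅ I[1,1]^2, I[1,2], I[1,5], I[4,4], I[4,5]^2. HN layers by μ_θ (4 steps, strictly decreasing):
  μ^(1)=41; μ^(2)=6; μ^(3)=16/5; μ^(4)=-15

((0, 1, 0, 0, 0); (3, 0, 0, 0, 0); (1, 1, 1, 1, 1); (0, 0, 0, 3, 2))


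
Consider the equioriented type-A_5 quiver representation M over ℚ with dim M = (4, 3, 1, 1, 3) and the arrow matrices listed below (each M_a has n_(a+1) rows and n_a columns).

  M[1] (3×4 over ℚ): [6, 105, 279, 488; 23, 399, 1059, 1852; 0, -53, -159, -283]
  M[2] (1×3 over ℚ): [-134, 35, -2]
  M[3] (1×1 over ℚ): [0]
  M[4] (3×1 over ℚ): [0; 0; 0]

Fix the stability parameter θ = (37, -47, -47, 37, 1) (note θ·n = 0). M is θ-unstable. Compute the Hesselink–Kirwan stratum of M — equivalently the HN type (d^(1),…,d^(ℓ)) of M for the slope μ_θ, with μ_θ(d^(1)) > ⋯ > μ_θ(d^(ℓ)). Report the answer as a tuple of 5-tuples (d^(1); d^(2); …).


Via rank(M_{q-1}∘⋯∘M_p): M ≅ I[1,1], I[1,2]^2, I[1,3], I[4,4], I[5,5]^3.
μ_θ-semistable layers: μ^(1)=37; μ^(2)=1; μ^(3)=-5; μ^(4)=-19

((1, 0, 0, 1, 0); (0, 0, 0, 0, 3); (2, 2, 0, 0, 0); (1, 1, 1, 0, 0))


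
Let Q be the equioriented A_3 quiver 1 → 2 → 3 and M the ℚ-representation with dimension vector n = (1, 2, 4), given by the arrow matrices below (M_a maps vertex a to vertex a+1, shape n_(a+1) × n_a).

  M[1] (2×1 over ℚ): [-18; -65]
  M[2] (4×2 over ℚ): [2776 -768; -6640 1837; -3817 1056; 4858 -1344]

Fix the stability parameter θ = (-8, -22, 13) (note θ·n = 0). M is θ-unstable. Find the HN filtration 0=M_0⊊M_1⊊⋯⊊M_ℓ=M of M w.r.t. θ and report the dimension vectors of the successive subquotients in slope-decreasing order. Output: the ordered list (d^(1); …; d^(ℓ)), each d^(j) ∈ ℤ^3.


Via rank(M_{q-1}∘⋯∘M_p): M ≅ I[1,3], I[2,3], I[3,3]^2.
μ_θ-semistable layers: μ^(1)=13; μ^(2)=-15; μ^(3)=-22

((0, 0, 4); (1, 1, 0); (0, 1, 0))


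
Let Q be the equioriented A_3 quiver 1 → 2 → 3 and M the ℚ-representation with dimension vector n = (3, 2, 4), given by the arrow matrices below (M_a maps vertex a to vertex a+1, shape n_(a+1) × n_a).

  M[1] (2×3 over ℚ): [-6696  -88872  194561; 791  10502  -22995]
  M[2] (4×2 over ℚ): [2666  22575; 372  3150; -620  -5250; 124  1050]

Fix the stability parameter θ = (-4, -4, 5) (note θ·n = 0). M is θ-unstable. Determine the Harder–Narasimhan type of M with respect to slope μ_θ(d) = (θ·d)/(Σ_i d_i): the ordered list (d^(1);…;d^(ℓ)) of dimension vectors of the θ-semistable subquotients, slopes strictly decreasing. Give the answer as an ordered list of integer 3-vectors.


Barcode: M ≅ I[1,1], I[1,2], I[1,3], I[3,3]^3. HN layers by μ_θ (2 steps, strictly decreasing):
  μ^(1)=5; μ^(2)=-4

((0, 0, 4); (3, 2, 0))


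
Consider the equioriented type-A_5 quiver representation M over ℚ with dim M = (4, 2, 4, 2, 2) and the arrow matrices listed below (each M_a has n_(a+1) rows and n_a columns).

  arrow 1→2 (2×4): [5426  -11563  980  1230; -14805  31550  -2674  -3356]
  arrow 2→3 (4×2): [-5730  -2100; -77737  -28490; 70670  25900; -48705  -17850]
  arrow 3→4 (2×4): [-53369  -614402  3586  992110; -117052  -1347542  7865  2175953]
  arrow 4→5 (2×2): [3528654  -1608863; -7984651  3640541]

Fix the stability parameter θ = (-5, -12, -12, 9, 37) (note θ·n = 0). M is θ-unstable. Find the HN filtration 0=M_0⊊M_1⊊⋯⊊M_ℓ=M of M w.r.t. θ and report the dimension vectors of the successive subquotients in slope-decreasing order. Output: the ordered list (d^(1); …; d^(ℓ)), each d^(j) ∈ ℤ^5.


Interval decomposition of M: I[1,1]^2, I[1,2], I[1,5], I[3,3]^2, I[3,5].
HN type (ℓ=6): μ^(1)=37; μ^(2)=9; μ^(3)=-5; μ^(4)=-17/2; μ^(5)=-29/3; μ^(6)=-12

((0, 0, 0, 0, 2); (0, 0, 0, 2, 0); (2, 0, 0, 0, 0); (1, 1, 0, 0, 0); (1, 1, 1, 0, 0); (0, 0, 3, 0, 0))


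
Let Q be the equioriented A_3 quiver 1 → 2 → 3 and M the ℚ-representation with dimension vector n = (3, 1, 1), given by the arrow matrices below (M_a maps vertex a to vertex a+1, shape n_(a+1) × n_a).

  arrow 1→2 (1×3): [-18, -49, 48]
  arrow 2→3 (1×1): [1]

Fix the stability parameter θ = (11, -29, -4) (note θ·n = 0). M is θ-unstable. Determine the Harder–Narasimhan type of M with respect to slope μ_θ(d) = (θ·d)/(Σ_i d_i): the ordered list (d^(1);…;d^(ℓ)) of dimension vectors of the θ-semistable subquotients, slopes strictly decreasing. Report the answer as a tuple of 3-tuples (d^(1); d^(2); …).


Interval decomposition of M: I[1,1]^2, I[1,3].
HN type (ℓ=3): μ^(1)=11; μ^(2)=-4; μ^(3)=-9

((2, 0, 0); (0, 0, 1); (1, 1, 0))


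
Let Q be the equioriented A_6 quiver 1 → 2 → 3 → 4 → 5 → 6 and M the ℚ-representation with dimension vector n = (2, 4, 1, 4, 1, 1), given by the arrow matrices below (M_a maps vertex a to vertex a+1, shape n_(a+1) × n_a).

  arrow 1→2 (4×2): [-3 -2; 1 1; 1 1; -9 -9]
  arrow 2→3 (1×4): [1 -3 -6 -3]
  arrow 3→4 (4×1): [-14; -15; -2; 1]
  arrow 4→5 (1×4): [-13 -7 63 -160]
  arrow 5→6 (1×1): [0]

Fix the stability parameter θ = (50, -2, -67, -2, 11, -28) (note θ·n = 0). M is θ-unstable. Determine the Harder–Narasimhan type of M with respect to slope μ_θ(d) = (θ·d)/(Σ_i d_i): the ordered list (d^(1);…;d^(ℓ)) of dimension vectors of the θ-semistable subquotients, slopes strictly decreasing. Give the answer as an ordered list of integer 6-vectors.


Via rank(M_{q-1}∘⋯∘M_p): M ≅ I[1,2], I[1,5], I[2,2]^2, I[4,4]^3, I[6,6].
μ_θ-semistable layers: μ^(1)=24; μ^(2)=11; μ^(3)=-2; μ^(4)=-19/3; μ^(5)=-28

((1, 1, 0, 0, 0, 0); (0, 0, 0, 0, 1, 0); (0, 2, 0, 4, 0, 0); (1, 1, 1, 0, 0, 0); (0, 0, 0, 0, 0, 1))


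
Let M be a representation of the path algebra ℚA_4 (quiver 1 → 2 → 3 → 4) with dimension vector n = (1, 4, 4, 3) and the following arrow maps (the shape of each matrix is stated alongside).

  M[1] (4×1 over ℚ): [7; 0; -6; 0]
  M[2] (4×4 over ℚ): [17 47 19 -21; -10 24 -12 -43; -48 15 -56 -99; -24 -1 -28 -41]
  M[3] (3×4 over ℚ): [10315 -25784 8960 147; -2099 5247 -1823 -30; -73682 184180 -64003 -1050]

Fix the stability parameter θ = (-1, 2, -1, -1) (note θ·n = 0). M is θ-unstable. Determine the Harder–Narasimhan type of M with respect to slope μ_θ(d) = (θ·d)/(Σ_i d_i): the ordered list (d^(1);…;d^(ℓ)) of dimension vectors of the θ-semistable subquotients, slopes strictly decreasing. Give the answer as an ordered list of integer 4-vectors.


Interval decomposition of M: I[1,4], I[2,2], I[2,4]^2, I[3,3].
HN type (ℓ=3): μ^(1)=2; μ^(2)=0; μ^(3)=-1

((0, 1, 0, 0); (0, 3, 3, 3); (1, 0, 1, 0))


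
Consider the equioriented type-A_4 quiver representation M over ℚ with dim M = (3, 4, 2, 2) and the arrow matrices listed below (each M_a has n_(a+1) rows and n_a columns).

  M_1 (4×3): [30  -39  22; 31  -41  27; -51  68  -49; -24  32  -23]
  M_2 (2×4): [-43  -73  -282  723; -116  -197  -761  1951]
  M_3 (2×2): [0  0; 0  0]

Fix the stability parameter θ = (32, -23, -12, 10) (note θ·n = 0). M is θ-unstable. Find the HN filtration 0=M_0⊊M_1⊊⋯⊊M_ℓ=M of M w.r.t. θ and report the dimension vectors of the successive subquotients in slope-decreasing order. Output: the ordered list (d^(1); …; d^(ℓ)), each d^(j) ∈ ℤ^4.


Via rank(M_{q-1}∘⋯∘M_p): M ≅ I[1,2], I[1,3]^2, I[2,2], I[4,4]^2.
μ_θ-semistable layers: μ^(1)=10; μ^(2)=9/2; μ^(3)=-1; μ^(4)=-23

((0, 0, 0, 2); (1, 1, 0, 0); (2, 2, 2, 0); (0, 1, 0, 0))


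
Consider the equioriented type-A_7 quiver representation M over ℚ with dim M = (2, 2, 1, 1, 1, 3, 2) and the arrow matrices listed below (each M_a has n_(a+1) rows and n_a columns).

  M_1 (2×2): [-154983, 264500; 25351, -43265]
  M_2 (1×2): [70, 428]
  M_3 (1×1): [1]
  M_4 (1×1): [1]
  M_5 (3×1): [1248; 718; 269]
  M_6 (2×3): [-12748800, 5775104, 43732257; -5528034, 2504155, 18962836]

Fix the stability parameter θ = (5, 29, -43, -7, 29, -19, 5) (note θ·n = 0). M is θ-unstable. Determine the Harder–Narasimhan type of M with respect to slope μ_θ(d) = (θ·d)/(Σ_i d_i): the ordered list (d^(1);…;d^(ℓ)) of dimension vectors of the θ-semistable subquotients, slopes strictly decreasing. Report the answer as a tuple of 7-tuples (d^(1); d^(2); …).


Interval decomposition of M: I[1,2], I[1,7], I[6,6], I[6,7].
HN type (ℓ=4): μ^(1)=29; μ^(2)=5; μ^(3)=-4; μ^(4)=-19

((0, 1, 0, 0, 0, 0, 0); (1, 0, 0, 0, 1, 1, 2); (1, 1, 1, 1, 0, 0, 0); (0, 0, 0, 0, 0, 2, 0))


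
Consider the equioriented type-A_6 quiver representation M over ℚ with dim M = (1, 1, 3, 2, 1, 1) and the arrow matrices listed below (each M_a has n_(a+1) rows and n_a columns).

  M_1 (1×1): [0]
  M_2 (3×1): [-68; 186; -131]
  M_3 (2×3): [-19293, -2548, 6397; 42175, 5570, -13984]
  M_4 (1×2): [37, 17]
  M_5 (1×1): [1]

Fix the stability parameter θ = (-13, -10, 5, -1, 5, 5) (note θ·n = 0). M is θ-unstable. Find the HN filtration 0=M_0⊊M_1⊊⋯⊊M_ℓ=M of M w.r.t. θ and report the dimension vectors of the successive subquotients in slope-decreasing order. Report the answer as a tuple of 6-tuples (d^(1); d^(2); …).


Via rank(M_{q-1}∘⋯∘M_p): M ≅ I[1,1], I[2,6], I[3,3], I[3,4].
μ_θ-semistable layers: μ^(1)=5; μ^(2)=2; μ^(3)=-10; μ^(4)=-13

((0, 0, 1, 0, 1, 1); (0, 0, 2, 2, 0, 0); (0, 1, 0, 0, 0, 0); (1, 0, 0, 0, 0, 0))


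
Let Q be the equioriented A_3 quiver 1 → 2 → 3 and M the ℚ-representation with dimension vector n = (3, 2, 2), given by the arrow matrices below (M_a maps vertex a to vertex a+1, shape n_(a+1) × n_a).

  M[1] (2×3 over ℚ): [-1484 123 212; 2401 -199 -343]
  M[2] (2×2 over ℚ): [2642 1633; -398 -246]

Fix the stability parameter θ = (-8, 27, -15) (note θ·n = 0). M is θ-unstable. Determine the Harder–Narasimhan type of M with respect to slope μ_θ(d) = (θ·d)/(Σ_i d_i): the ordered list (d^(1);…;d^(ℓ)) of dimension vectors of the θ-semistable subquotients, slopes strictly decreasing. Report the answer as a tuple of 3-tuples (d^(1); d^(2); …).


Barcode: M ≅ I[1,1], I[1,3]^2. HN layers by μ_θ (2 steps, strictly decreasing):
  μ^(1)=6; μ^(2)=-8

((0, 2, 2); (3, 0, 0))


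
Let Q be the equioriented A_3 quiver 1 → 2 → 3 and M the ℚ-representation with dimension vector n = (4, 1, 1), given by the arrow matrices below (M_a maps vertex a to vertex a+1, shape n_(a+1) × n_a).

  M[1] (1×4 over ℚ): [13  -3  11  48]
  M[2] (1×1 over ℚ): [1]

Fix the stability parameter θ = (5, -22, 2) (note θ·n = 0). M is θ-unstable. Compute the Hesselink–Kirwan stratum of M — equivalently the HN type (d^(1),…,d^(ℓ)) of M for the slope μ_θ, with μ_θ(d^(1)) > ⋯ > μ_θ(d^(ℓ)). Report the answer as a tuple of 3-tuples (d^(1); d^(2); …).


Interval decomposition of M: I[1,1]^3, I[1,3].
HN type (ℓ=3): μ^(1)=5; μ^(2)=2; μ^(3)=-17/2

((3, 0, 0); (0, 0, 1); (1, 1, 0))


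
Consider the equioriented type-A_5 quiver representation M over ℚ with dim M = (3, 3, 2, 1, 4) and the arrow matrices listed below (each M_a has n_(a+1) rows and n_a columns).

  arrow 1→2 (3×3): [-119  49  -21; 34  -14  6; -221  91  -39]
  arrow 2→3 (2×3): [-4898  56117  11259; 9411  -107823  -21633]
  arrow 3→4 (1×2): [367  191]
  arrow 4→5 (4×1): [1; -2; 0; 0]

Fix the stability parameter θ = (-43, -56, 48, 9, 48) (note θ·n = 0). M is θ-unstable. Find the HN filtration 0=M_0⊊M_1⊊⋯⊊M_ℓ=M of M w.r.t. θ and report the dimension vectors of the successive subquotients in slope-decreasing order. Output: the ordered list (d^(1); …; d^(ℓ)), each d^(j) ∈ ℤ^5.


Via rank(M_{q-1}∘⋯∘M_p): M ≅ I[1,1]^2, I[1,5], I[2,2], I[2,3], I[5,5]^3.
μ_θ-semistable layers: μ^(1)=48; μ^(2)=57/2; μ^(3)=-43; μ^(4)=-99/2; μ^(5)=-56

((0, 0, 1, 0, 4); (0, 0, 1, 1, 0); (2, 0, 0, 0, 0); (1, 1, 0, 0, 0); (0, 2, 0, 0, 0))


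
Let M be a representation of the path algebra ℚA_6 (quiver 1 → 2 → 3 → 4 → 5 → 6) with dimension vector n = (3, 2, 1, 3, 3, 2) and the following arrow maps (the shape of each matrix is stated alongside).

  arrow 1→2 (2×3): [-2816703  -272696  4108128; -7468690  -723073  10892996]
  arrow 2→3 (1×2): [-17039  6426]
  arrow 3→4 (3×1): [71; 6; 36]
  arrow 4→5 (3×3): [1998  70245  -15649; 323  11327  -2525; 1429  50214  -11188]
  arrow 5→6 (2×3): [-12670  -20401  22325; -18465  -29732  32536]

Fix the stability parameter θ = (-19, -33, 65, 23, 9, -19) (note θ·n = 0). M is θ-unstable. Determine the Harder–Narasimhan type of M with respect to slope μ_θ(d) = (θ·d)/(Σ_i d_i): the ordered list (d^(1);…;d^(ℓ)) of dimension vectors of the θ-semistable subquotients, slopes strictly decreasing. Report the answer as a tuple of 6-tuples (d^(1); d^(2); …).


Interval decomposition of M: I[1,1], I[1,2], I[1,5], I[4,6]^2.
HN type (ℓ=4): μ^(1)=97/3; μ^(2)=13/3; μ^(3)=-19; μ^(4)=-26

((0, 0, 1, 1, 1, 0); (0, 0, 0, 2, 2, 2); (1, 0, 0, 0, 0, 0); (2, 2, 0, 0, 0, 0))


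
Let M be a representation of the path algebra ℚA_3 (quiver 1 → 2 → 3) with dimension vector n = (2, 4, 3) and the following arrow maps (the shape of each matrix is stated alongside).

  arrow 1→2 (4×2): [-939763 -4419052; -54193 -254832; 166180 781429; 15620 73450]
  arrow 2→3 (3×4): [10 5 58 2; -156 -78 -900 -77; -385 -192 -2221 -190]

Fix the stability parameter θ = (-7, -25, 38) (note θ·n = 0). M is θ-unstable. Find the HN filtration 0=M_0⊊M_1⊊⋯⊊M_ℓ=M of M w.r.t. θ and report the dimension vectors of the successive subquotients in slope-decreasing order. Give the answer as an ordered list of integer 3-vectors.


Via rank(M_{q-1}∘⋯∘M_p): M ≅ I[1,3]^2, I[2,2], I[2,3].
μ_θ-semistable layers: μ^(1)=38; μ^(2)=-16; μ^(3)=-25

((0, 0, 3); (2, 2, 0); (0, 2, 0))


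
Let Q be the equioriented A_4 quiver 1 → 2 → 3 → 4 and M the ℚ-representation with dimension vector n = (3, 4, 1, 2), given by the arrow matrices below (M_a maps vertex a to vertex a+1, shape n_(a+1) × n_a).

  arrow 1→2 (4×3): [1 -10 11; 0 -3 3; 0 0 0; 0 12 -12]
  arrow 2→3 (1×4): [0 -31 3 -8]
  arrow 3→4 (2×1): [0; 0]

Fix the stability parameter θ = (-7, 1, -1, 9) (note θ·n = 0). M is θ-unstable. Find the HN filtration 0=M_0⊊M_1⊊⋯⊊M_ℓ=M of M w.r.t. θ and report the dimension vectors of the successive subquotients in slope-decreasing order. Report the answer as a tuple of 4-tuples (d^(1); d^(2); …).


Interval decomposition of M: I[1,1], I[1,2], I[1,3], I[2,2]^2, I[4,4]^2.
HN type (ℓ=4): μ^(1)=9; μ^(2)=1; μ^(3)=0; μ^(4)=-7

((0, 0, 0, 2); (0, 3, 0, 0); (0, 1, 1, 0); (3, 0, 0, 0))


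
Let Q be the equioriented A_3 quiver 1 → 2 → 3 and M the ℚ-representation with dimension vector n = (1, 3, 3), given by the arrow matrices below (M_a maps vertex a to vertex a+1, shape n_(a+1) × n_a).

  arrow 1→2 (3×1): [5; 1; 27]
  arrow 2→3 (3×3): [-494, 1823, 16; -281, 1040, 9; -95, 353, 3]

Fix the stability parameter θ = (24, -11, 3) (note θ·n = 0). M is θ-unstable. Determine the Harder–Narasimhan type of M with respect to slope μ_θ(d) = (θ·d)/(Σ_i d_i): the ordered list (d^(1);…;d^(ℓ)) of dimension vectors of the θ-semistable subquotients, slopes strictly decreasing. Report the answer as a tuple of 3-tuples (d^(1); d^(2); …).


Via rank(M_{q-1}∘⋯∘M_p): M ≅ I[1,3], I[2,3]^2.
μ_θ-semistable layers: μ^(1)=16/3; μ^(2)=3; μ^(3)=-11

((1, 1, 1); (0, 0, 2); (0, 2, 0))


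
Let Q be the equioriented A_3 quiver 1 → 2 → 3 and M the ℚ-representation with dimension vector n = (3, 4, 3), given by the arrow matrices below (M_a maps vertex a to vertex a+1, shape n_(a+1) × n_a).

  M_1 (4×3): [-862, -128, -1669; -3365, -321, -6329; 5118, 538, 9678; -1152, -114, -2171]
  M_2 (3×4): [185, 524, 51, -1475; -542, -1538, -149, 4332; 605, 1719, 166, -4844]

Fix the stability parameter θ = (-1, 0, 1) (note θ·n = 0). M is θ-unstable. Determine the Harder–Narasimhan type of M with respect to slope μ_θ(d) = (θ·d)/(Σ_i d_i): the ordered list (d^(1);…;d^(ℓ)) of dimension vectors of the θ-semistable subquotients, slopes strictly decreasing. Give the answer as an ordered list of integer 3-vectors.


Interval decomposition of M: I[1,3]^3, I[2,2].
HN type (ℓ=3): μ^(1)=1; μ^(2)=0; μ^(3)=-1

((0, 0, 3); (0, 4, 0); (3, 0, 0))


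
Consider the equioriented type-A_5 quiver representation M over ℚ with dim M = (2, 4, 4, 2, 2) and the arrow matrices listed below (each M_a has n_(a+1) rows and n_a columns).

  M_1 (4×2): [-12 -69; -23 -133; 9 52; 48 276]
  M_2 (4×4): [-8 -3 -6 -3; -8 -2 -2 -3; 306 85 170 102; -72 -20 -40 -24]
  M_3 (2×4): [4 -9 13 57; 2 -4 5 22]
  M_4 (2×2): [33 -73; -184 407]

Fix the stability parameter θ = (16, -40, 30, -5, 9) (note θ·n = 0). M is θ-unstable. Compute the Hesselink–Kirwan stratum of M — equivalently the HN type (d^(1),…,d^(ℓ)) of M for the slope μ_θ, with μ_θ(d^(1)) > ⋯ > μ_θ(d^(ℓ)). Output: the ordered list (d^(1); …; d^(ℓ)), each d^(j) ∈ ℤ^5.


Interval decomposition of M: I[1,5]^2, I[2,2], I[2,3], I[3,3].
HN type (ℓ=4): μ^(1)=30; μ^(2)=34/3; μ^(3)=-12; μ^(4)=-40

((0, 0, 2, 0, 0); (0, 0, 2, 2, 2); (2, 2, 0, 0, 0); (0, 2, 0, 0, 0))


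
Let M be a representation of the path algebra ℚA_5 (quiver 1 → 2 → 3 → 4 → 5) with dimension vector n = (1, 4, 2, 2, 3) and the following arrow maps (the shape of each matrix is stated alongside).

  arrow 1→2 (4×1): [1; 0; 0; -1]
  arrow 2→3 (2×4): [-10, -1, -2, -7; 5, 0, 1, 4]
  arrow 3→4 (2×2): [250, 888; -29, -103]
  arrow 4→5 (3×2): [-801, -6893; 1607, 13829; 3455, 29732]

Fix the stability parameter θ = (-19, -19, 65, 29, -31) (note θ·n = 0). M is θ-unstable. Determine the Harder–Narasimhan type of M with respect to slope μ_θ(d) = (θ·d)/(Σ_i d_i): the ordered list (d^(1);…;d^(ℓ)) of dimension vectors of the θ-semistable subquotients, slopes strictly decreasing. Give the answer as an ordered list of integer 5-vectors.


Via rank(M_{q-1}∘⋯∘M_p): M ≅ I[1,5], I[2,2]^2, I[2,5], I[5,5].
μ_θ-semistable layers: μ^(1)=21; μ^(2)=-19; μ^(3)=-31

((0, 0, 2, 2, 2); (1, 4, 0, 0, 0); (0, 0, 0, 0, 1))


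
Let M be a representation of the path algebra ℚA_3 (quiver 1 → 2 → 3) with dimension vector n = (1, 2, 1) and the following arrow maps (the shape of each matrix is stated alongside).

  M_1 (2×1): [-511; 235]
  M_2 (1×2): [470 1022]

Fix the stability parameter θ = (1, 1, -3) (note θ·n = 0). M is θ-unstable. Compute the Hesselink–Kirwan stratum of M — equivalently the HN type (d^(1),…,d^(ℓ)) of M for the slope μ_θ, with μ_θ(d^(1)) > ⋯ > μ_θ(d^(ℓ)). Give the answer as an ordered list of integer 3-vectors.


Via rank(M_{q-1}∘⋯∘M_p): M ≅ I[1,2], I[2,3].
μ_θ-semistable layers: μ^(1)=1; μ^(2)=-1

((1, 1, 0); (0, 1, 1))


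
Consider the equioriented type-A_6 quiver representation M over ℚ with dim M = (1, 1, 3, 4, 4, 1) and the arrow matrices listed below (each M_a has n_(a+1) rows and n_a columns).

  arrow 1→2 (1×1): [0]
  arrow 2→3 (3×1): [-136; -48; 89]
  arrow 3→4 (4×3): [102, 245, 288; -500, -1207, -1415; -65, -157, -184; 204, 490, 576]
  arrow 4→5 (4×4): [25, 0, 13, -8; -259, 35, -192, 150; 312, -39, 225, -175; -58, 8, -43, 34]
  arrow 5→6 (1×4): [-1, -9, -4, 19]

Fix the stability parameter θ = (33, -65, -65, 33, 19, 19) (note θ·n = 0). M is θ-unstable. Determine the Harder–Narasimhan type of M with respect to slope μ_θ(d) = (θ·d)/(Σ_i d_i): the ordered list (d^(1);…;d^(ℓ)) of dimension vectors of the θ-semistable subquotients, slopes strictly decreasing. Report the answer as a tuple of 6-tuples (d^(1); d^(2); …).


Barcode: M ≅ I[1,1], I[2,6], I[3,5]^2, I[4,5]. HN layers by μ_θ (4 steps, strictly decreasing):
  μ^(1)=33; μ^(2)=26; μ^(3)=71/3; μ^(4)=-65

((1, 0, 0, 0, 0, 0); (0, 0, 0, 3, 3, 0); (0, 0, 0, 1, 1, 1); (0, 1, 3, 0, 0, 0))


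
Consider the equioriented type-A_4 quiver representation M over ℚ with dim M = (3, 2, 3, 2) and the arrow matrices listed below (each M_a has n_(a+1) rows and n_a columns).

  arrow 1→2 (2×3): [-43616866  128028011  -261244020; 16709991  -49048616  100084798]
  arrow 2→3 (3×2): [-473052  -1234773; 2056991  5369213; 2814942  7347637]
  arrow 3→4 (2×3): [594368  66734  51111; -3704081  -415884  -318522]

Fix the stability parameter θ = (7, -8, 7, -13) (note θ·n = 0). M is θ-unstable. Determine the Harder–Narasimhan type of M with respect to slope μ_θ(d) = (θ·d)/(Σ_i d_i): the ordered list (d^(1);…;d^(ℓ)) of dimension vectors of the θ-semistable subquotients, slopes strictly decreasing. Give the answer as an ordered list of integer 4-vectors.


Via rank(M_{q-1}∘⋯∘M_p): M ≅ I[1,1], I[1,3], I[1,4], I[3,4].
μ_θ-semistable layers: μ^(1)=7; μ^(2)=-1/2; μ^(3)=-7/4; μ^(4)=-3

((1, 0, 1, 0); (1, 1, 0, 0); (1, 1, 1, 1); (0, 0, 1, 1))


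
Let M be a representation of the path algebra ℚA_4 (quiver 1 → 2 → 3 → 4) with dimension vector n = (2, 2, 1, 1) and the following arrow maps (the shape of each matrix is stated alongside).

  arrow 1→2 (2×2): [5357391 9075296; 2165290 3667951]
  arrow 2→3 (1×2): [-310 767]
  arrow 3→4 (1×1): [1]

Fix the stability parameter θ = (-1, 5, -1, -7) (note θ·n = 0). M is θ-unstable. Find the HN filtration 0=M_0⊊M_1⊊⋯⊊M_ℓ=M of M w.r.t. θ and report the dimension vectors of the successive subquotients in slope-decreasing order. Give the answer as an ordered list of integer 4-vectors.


Barcode: M ≅ I[1,2], I[1,4]. HN layers by μ_θ (2 steps, strictly decreasing):
  μ^(1)=5; μ^(2)=-1

((0, 1, 0, 0); (2, 1, 1, 1))


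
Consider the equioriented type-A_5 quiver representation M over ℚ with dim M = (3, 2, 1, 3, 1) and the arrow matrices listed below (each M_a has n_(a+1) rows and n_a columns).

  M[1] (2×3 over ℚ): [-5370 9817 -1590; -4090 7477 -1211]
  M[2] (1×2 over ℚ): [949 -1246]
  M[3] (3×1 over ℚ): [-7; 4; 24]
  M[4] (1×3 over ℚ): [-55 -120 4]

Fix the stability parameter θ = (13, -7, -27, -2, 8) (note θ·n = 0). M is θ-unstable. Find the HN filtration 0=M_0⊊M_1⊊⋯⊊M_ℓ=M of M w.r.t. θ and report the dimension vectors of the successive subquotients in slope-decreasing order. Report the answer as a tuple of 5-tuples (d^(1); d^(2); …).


Via rank(M_{q-1}∘⋯∘M_p): M ≅ I[1,1], I[1,2], I[1,5], I[4,4]^2.
μ_θ-semistable layers: μ^(1)=13; μ^(2)=8; μ^(3)=3; μ^(4)=-2; μ^(5)=-7

((1, 0, 0, 0, 0); (0, 0, 0, 0, 1); (1, 1, 0, 0, 0); (0, 0, 0, 3, 0); (1, 1, 1, 0, 0))
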